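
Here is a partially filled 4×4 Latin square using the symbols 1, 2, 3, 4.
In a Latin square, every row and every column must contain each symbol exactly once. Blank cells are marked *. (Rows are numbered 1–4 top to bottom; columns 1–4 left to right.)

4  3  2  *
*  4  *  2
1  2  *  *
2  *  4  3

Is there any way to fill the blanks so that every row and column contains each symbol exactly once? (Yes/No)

Yes

No row or column among the givens repeats a symbol, and propagating forced cells runs into no contradiction.
One valid completion exists (for instance, 4 3 2 1 / 3 4 1 2 / 1 2 3 4 / 2 1 4 3).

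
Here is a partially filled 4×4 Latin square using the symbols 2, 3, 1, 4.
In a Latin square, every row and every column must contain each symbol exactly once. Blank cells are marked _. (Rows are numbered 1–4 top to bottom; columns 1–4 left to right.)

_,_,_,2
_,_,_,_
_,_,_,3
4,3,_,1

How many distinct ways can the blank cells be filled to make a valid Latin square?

4

Row 1, column 1: eliminating its row and column leaves {3, 1}.
Row 1, column 2: eliminating its row and column leaves {1, 4}.
Row 1, column 3: eliminating its row and column leaves {3, 1, 4}.
Row 2, column 1: eliminating its row and column leaves {2, 3, 1}.
Row 2, column 2: eliminating its row and column leaves {2, 1, 4}.
Row 2, column 3: eliminating its row and column leaves {2, 3, 1, 4}.
Row 2, column 4: eliminating its row and column leaves {4}.
Row 3, column 1: eliminating its row and column leaves {2, 1}.
Row 3, column 2: eliminating its row and column leaves {2, 1, 4}.
Row 3, column 3: eliminating its row and column leaves {2, 1, 4}.
Row 4, column 3: eliminating its row and column leaves {2}.
Enumerating the assignments across these blanks that avoid any row or column repeat gives 4 completions.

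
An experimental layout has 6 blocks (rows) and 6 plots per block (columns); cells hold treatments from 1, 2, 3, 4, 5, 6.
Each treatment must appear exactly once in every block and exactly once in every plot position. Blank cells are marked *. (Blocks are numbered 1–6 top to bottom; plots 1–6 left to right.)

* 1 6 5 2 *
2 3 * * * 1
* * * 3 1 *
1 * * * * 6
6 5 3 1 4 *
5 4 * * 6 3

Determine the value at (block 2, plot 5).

Block 2 already has {1, 2, 3} and plot 5 already has {1, 2, 4, 6}, so block 2, plot 5 must be 5.

5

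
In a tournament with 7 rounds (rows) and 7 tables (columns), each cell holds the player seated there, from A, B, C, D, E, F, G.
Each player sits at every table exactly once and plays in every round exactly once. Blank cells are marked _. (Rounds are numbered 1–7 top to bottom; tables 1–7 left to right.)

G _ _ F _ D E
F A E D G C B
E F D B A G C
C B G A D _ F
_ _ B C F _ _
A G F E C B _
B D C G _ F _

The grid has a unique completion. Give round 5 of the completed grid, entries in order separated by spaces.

Round 5, table 1: round 5 has {B, C, F} and table 1 has {A, B, C, E, F, G}, leaving only D.
Round 5, table 2: round 5 has {B, C, D, F} and table 2 has {A, B, D, F, G}, leaving only E.
Round 5, table 6: round 5 has {B, C, D, E, F} and table 6 has {B, C, D, F, G}, leaving only A.
Round 5, table 7: round 5 has {A, B, C, D, E, F} and table 7 has {B, C, E, F}, leaving only G.
So round 5 reads: D E B C F A G.

D E B C F A G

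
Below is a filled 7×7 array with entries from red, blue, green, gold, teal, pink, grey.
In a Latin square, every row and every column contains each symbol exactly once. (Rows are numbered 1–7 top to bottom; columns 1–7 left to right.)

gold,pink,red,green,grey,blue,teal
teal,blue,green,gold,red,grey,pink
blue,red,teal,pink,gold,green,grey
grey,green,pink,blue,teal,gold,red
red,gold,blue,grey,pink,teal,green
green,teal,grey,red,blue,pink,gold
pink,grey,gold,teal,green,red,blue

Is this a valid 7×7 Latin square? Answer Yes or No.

Yes

Each row is a permutation of the 7 symbols, and so is each column.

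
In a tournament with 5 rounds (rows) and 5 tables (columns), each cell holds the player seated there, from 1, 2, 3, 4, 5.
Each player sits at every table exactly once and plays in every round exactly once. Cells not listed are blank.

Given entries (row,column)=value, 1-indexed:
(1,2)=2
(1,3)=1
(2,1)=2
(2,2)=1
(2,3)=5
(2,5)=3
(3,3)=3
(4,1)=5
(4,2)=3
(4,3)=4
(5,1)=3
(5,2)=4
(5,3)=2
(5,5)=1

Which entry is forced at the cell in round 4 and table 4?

Round 1, table 1: round 1 has {1, 2} and table 1 has {2, 3, 5}, leaving only 4.
Round 1, table 5: round 1 has {1, 2, 4} and table 5 has {1, 3}, leaving only 5.
Round 1, table 4: round 1 has {1, 2, 4, 5} and table 4 has {}, leaving only 3.
Round 2, table 4: round 2 has {1, 2, 3, 5} and table 4 has {3}, leaving only 4.
Round 3, table 1: round 3 has {3} and table 1 has {2, 3, 4, 5}, leaving only 1.
Round 3, table 2: round 3 has {1, 3} and table 2 has {1, 2, 3, 4}, leaving only 5.
Round 3, table 4: round 3 has {1, 3, 5} and table 4 has {3, 4}, leaving only 2.
Round 4 already has {3, 4, 5} and table 4 already has {2, 3, 4}, so round 4, table 4 must be 1.

1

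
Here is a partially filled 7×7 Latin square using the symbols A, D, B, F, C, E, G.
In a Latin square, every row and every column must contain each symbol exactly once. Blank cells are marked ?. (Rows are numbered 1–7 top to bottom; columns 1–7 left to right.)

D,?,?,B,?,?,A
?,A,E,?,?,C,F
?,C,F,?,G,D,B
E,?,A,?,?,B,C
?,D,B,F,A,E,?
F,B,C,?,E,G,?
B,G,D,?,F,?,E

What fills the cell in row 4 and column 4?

Row 1, column 3: row 1 has {A, D, B} and column 3 has {A, D, B, F, C, E}, leaving only G.
Row 1, column 5: row 1 has {A, D, B, G} and column 5 has {A, F, E, G}, leaving only C.
Row 1, column 6: row 1 has {A, D, B, C, G} and column 6 has {D, B, C, E, G}, leaving only F.
Row 1, column 2: row 1 has {A, D, B, F, C, G} and column 2 has {A, D, B, C, G}, leaving only E.
Row 2, column 1: row 2 has {A, F, C, E} and column 1 has {D, B, F, E}, leaving only G.
Row 2, column 4: row 2 has {A, F, C, E, G} and column 4 has {B, F}, leaving only D.
Row 4 already has {A, B, C, E} and column 4 already has {D, B, F}, so row 4, column 4 must be G.

G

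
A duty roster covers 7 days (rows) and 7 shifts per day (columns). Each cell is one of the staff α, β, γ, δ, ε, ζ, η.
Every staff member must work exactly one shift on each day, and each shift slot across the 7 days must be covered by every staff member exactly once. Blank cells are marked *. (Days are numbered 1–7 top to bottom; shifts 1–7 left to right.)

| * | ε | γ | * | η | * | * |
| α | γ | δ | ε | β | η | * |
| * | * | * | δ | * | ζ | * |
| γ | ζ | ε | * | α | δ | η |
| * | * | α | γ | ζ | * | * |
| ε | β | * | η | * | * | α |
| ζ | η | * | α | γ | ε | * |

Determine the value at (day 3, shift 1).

Day 2, shift 7: day 2 has {α, β, γ, δ, ε, η} and shift 7 has {α, η}, leaving only ζ.
Day 3, shift 2: day 3 has {δ, ζ} and shift 2 has {β, γ, ε, ζ, η}, leaving only α.
Day 3, shift 5: day 3 has {α, δ, ζ} and shift 5 has {α, β, γ, ζ, η}, leaving only ε.
Day 4, shift 4: day 4 has {α, γ, δ, ε, ζ, η} and shift 4 has {α, γ, δ, ε, η}, leaving only β.
Day 1, shift 4: day 1 has {γ, ε, η} and shift 4 has {α, β, γ, δ, ε, η}, leaving only ζ.
Day 5, shift 2: day 5 has {α, γ, ζ} and shift 2 has {α, β, γ, ε, ζ, η}, leaving only δ.
Day 5, shift 6: day 5 has {α, γ, δ, ζ} and shift 6 has {δ, ε, ζ, η}, leaving only β.
Day 1, shift 6: day 1 has {γ, ε, ζ, η} and shift 6 has {β, δ, ε, ζ, η}, leaving only α.
Day 5, shift 1: day 5 has {α, β, γ, δ, ζ} and shift 1 has {α, γ, ε, ζ}, leaving only η.
Day 3 already has {α, δ, ε, ζ} and shift 1 already has {α, γ, ε, ζ, η}, so day 3, shift 1 must be β.

β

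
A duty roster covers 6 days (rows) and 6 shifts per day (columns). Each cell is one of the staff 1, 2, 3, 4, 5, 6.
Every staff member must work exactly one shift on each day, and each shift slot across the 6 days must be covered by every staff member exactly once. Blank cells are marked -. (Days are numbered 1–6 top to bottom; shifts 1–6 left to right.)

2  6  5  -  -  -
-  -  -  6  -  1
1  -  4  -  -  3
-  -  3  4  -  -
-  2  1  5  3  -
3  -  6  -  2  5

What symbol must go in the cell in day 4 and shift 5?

5

Day 1, shift 6: day 1 has {2, 5, 6} and shift 6 has {1, 3, 5}, leaving only 4.
Day 1, shift 5: day 1 has {2, 4, 5, 6} and shift 5 has {2, 3}, leaving only 1.
Day 1, shift 4: day 1 has {1, 2, 4, 5, 6} and shift 4 has {4, 5, 6}, leaving only 3.
Day 2, shift 3: day 2 has {1, 6} and shift 3 has {1, 3, 4, 5, 6}, leaving only 2.
Day 3, shift 2: day 3 has {1, 3, 4} and shift 2 has {2, 6}, leaving only 5.
Day 3, shift 4: day 3 has {1, 3, 4, 5} and shift 4 has {3, 4, 5, 6}, leaving only 2.
Day 3, shift 5: day 3 has {1, 2, 3, 4, 5} and shift 5 has {1, 2, 3}, leaving only 6.
Day 4 already has {3, 4} and shift 5 already has {1, 2, 3, 6}, so day 4, shift 5 must be 5.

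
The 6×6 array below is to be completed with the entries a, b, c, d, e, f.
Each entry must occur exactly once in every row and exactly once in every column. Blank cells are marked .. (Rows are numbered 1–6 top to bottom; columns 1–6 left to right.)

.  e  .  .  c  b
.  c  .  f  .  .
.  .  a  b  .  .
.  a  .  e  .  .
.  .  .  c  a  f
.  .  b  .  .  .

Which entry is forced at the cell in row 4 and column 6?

Row 4, column 6 is narrowed to {c, d}.
If it were c, propagating the remaining blanks reaches a contradiction.
So row 4, column 6 must be d.

d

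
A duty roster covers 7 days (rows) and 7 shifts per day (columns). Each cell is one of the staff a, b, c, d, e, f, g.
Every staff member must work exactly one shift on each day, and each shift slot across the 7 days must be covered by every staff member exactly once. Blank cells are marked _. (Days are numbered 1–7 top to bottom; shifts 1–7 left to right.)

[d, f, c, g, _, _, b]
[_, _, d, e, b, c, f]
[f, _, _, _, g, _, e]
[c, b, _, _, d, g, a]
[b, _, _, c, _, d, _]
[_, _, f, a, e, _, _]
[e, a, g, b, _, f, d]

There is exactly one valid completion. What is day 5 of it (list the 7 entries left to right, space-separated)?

Day 5, shift 7: day 5 has {b, c, d} and shift 7 has {a, b, d, e, f}, leaving only g.
Day 5, shift 2: day 5 has {b, c, d, g} and shift 2 has {a, b, f}, leaving only e.
Day 5, shift 3: day 5 has {b, c, d, e, g} and shift 3 has {c, d, f, g}, leaving only a.
Day 5, shift 5: day 5 has {a, b, c, d, e, g} and shift 5 has {b, d, e, g}, leaving only f.
So day 5 reads: b e a c f d g.

b e a c f d g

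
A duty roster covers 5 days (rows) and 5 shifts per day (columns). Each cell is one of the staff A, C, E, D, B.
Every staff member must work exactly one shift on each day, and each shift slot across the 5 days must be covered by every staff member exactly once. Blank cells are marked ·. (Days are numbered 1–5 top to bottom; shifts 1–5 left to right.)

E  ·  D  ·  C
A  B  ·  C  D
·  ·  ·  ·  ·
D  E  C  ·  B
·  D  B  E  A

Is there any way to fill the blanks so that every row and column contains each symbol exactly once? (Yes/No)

No day or shift among the givens repeats a symbol, and propagating forced cells runs into no contradiction.
One valid completion exists (for instance, E A D B C / A B E C D / B C A D E / D E C A B / C D B E A).

Yes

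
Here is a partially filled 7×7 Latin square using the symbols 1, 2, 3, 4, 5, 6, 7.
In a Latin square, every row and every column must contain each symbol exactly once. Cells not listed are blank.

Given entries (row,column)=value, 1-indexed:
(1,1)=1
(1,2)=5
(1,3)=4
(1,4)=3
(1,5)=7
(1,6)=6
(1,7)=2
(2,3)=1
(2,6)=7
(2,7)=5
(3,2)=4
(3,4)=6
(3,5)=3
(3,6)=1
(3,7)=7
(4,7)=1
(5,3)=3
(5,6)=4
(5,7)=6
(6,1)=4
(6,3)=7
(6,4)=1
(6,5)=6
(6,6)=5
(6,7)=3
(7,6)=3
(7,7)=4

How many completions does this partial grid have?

Row 2, column 1: eliminating its row and column leaves {2, 3, 6}.
Row 2, column 2: eliminating its row and column leaves {2, 3, 6}.
Row 2, column 4: eliminating its row and column leaves {2, 4}.
Row 2, column 5: eliminating its row and column leaves {2, 4}.
Row 3, column 1: eliminating its row and column leaves {2, 5}.
Row 3, column 3: eliminating its row and column leaves {2, 5}.
Row 4, column 1: eliminating its row and column leaves {2, 3, 5, 6, 7}.
Row 4, column 2: eliminating its row and column leaves {2, 3, 6, 7}.
Row 4, column 3: eliminating its row and column leaves {2, 5, 6}.
Row 4, column 4: eliminating its row and column leaves {2, 4, 5, 7}.
Row 4, column 5: eliminating its row and column leaves {2, 4, 5}.
Row 4, column 6: eliminating its row and column leaves {2}.
Row 5, column 1: eliminating its row and column leaves {2, 5, 7}.
Row 5, column 2: eliminating its row and column leaves {1, 2, 7}.
Row 5, column 4: eliminating its row and column leaves {2, 5, 7}.
Row 5, column 5: eliminating its row and column leaves {1, 2, 5}.
Row 6, column 2: eliminating its row and column leaves {2}.
Row 7, column 1: eliminating its row and column leaves {2, 5, 6, 7}.
Row 7, column 2: eliminating its row and column leaves {1, 2, 6, 7}.
Row 7, column 3: eliminating its row and column leaves {2, 5, 6}.
Row 7, column 4: eliminating its row and column leaves {2, 5, 7}.
Row 7, column 5: eliminating its row and column leaves {1, 2, 5}.
Enumerating the assignments across these blanks that avoid any row or column repeat gives 15 completions.

15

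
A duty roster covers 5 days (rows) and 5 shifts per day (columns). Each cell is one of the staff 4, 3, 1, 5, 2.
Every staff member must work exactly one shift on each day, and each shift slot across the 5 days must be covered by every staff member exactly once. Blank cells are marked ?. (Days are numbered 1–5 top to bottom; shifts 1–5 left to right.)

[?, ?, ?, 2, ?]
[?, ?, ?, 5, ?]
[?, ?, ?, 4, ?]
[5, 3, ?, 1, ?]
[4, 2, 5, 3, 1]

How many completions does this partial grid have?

Day 1, shift 1: eliminating its day and shift leaves {3, 1}.
Day 1, shift 2: eliminating its day and shift leaves {4, 1, 5}.
Day 1, shift 3: eliminating its day and shift leaves {4, 3, 1}.
Day 1, shift 5: eliminating its day and shift leaves {4, 3, 5}.
Day 2, shift 1: eliminating its day and shift leaves {3, 1, 2}.
Day 2, shift 2: eliminating its day and shift leaves {4, 1}.
Day 2, shift 3: eliminating its day and shift leaves {4, 3, 1, 2}.
Day 2, shift 5: eliminating its day and shift leaves {4, 3, 2}.
Day 3, shift 1: eliminating its day and shift leaves {3, 1, 2}.
Day 3, shift 2: eliminating its day and shift leaves {1, 5}.
Day 3, shift 3: eliminating its day and shift leaves {3, 1, 2}.
Day 3, shift 5: eliminating its day and shift leaves {3, 5, 2}.
Day 4, shift 3: eliminating its day and shift leaves {4, 2}.
Day 4, shift 5: eliminating its day and shift leaves {4, 2}.
Enumerating the assignments across these blanks that avoid any day or shift repeat gives 10 completions.

10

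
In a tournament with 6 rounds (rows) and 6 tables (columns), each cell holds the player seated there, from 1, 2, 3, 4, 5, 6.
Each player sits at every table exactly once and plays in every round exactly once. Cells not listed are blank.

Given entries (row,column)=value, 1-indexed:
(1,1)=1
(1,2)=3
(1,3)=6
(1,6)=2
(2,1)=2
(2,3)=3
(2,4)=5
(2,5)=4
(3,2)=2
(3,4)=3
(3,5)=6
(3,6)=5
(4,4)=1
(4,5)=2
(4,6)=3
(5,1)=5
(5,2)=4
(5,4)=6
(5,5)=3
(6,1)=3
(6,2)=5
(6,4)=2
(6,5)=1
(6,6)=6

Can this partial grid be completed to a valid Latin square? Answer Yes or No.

No

Round 1, table 4: round 1 has {1, 2, 3, 6} and table 4 has {1, 2, 3, 5, 6}, so it must be 4.
Round 1, table 5: round 1 has {1, 2, 3, 4, 6} and table 5 has {1, 2, 3, 4, 6}, so it must be 5.
Round 2, table 6: round 2 has {2, 3, 4, 5} and table 6 has {2, 3, 5, 6}, so it must be 1.
Now round 5, table 6: round 5 together with table 6 already contain {1, 2, 3, 4, 5, 6} — every symbol — so nothing can go there. The grid has no valid completion.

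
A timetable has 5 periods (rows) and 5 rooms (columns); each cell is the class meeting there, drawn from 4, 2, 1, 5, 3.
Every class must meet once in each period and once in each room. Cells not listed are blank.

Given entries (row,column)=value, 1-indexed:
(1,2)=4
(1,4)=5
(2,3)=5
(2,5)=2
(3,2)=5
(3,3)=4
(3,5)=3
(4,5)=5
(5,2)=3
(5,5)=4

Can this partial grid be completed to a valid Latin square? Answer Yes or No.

No period or room among the givens repeats a symbol, and propagating forced cells runs into no contradiction.
One valid completion exists (for instance, 3 4 2 5 1 / 4 1 5 3 2 / 2 5 4 1 3 / 1 2 3 4 5 / 5 3 1 2 4).

Yes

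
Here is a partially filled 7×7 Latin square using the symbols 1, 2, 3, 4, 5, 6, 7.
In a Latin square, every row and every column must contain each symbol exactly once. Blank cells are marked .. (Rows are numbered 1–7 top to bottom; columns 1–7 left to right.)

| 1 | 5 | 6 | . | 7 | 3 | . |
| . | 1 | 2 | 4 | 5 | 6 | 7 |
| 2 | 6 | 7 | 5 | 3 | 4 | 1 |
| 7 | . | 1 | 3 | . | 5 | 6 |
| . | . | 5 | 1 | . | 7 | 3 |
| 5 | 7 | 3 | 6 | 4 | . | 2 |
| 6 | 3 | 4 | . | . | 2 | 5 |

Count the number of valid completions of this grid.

1

Row 1, column 4: eliminating its row and column leaves {2}.
Row 1, column 7: eliminating its row and column leaves {4}.
Row 2, column 1: eliminating its row and column leaves {3}.
Row 4, column 2: eliminating its row and column leaves {2, 4}.
Row 4, column 5: eliminating its row and column leaves {2}.
Row 5, column 1: eliminating its row and column leaves {4}.
Row 5, column 2: eliminating its row and column leaves {2, 4}.
Row 5, column 5: eliminating its row and column leaves {2, 6}.
Row 6, column 6: eliminating its row and column leaves {1}.
Row 7, column 4: eliminating its row and column leaves {7}.
Row 7, column 5: eliminating its row and column leaves {1}.
Only one assignment across all blanks avoids any row or column repeat, giving 1 completion.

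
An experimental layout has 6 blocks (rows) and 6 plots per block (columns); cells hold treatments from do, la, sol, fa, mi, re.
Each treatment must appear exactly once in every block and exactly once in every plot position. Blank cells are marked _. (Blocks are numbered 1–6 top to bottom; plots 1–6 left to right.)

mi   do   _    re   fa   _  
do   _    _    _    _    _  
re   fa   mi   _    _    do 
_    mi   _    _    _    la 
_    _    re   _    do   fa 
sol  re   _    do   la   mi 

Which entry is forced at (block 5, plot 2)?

sol

Block 1, plot 6: block 1 has {do, fa, mi, re} and plot 6 has {do, la, fa, mi}, leaving only sol.
Block 1, plot 3: block 1 has {do, sol, fa, mi, re} and plot 3 has {mi, re}, leaving only la.
Block 2, plot 6: block 2 has {do} and plot 6 has {do, la, sol, fa, mi}, leaving only re.
Block 3, plot 5: block 3 has {do, fa, mi, re} and plot 5 has {do, la, fa}, leaving only sol.
Block 2, plot 5: block 2 has {do, re} and plot 5 has {do, la, sol, fa}, leaving only mi.
Block 3, plot 4: block 3 has {do, sol, fa, mi, re} and plot 4 has {do, re}, leaving only la.
Block 4, plot 1: block 4 has {la, mi} and plot 1 has {do, sol, mi, re}, leaving only fa.
Block 4, plot 4: block 4 has {la, fa, mi} and plot 4 has {do, la, re}, leaving only sol.
Block 2, plot 4: block 2 has {do, mi, re} and plot 4 has {do, la, sol, re}, leaving only fa.
Block 2, plot 3: block 2 has {do, fa, mi, re} and plot 3 has {la, mi, re}, leaving only sol.
Block 2, plot 2: block 2 has {do, sol, fa, mi, re} and plot 2 has {do, fa, mi, re}, leaving only la.
Block 5 already has {do, fa, re} and plot 2 already has {do, la, fa, mi, re}, so block 5, plot 2 must be sol.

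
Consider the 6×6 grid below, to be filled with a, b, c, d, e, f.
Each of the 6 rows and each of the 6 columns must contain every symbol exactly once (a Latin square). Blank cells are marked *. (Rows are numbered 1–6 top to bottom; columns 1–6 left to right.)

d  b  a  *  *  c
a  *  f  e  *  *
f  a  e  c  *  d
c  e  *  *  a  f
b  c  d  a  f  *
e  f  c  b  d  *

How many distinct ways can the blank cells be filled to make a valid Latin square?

Row 1, column 4: eliminating its row and column leaves {f}.
Row 1, column 5: eliminating its row and column leaves {e}.
Row 2, column 2: eliminating its row and column leaves {d}.
Row 2, column 5: eliminating its row and column leaves {b, c}.
Row 2, column 6: eliminating its row and column leaves {b}.
Row 3, column 5: eliminating its row and column leaves {b}.
Row 4, column 3: eliminating its row and column leaves {b}.
Row 4, column 4: eliminating its row and column leaves {d}.
Row 5, column 6: eliminating its row and column leaves {e}.
Row 6, column 6: eliminating its row and column leaves {a}.
Only one assignment across all blanks avoids any row or column repeat, giving 1 completion.

1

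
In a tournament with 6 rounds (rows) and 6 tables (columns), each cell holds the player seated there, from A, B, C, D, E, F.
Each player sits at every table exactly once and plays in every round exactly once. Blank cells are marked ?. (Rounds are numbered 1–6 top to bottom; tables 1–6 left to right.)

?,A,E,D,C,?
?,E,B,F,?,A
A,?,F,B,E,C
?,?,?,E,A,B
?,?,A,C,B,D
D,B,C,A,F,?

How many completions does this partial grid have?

1

Round 1, table 1: eliminating its round and table leaves {B, F}.
Round 1, table 6: eliminating its round and table leaves {F}.
Round 2, table 1: eliminating its round and table leaves {C}.
Round 2, table 5: eliminating its round and table leaves {D}.
Round 3, table 2: eliminating its round and table leaves {D}.
Round 4, table 1: eliminating its round and table leaves {C, F}.
Round 4, table 2: eliminating its round and table leaves {C, D, F}.
Round 4, table 3: eliminating its round and table leaves {D}.
Round 5, table 1: eliminating its round and table leaves {E, F}.
Round 5, table 2: eliminating its round and table leaves {F}.
Round 6, table 6: eliminating its round and table leaves {E}.
Only one assignment across all blanks avoids any round or table repeat, giving 1 completion.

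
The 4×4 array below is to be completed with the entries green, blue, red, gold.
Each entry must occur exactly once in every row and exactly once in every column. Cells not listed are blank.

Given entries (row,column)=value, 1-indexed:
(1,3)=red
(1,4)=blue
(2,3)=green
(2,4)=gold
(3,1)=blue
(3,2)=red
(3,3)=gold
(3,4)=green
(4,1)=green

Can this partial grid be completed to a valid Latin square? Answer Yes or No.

No row or column among the givens repeats a symbol, and propagating forced cells runs into no contradiction.
One valid completion exists (for instance, gold green red blue / red blue green gold / blue red gold green / green gold blue red).

Yes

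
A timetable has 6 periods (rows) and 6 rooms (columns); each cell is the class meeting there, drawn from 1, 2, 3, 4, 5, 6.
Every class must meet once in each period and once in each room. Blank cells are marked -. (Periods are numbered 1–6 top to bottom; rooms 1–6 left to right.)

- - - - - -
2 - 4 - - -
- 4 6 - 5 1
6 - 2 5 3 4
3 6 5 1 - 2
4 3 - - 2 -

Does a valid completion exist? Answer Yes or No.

No

Period 3, room 1: period 3 together with room 1 already contain {1, 2, 3, 4, 5, 6} — every symbol — so nothing can go there. The grid has no valid completion.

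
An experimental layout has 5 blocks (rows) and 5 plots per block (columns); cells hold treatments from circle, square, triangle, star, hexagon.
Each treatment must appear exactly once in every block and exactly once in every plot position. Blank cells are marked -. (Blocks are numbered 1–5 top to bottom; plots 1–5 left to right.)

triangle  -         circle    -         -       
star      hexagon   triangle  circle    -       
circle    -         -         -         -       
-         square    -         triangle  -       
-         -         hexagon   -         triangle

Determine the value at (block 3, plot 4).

hexagon

Block 1, plot 2: block 1 has {circle, triangle} and plot 2 has {square, hexagon}, leaving only star.
Block 2, plot 5: block 2 has {circle, triangle, star, hexagon} and plot 5 has {triangle}, leaving only square.
Block 1, plot 5: block 1 has {circle, triangle, star} and plot 5 has {square, triangle}, leaving only hexagon.
Block 1, plot 4: block 1 has {circle, triangle, star, hexagon} and plot 4 has {circle, triangle}, leaving only square.
Block 3, plot 2: block 3 has {circle} and plot 2 has {square, star, hexagon}, leaving only triangle.
Block 3, plot 5: block 3 has {circle, triangle} and plot 5 has {square, triangle, hexagon}, leaving only star.
Block 3 already has {circle, triangle, star} and plot 4 already has {circle, square, triangle}, so block 3, plot 4 must be hexagon.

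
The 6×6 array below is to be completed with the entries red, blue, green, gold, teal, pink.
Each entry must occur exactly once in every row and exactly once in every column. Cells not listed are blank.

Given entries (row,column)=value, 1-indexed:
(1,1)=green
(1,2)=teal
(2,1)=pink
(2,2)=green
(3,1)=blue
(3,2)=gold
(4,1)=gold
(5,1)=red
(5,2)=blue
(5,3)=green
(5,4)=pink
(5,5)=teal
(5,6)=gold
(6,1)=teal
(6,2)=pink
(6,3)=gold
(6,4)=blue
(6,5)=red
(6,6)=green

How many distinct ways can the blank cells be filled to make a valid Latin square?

20

Row 1, column 3: eliminating its row and column leaves {red, blue, pink}.
Row 1, column 4: eliminating its row and column leaves {red, gold}.
Row 1, column 5: eliminating its row and column leaves {blue, gold, pink}.
Row 1, column 6: eliminating its row and column leaves {red, blue, pink}.
Row 2, column 3: eliminating its row and column leaves {red, blue, teal}.
Row 2, column 4: eliminating its row and column leaves {red, gold, teal}.
Row 2, column 5: eliminating its row and column leaves {blue, gold}.
Row 2, column 6: eliminating its row and column leaves {red, blue, teal}.
Row 3, column 3: eliminating its row and column leaves {red, teal, pink}.
Row 3, column 4: eliminating its row and column leaves {red, green, teal}.
Row 3, column 5: eliminating its row and column leaves {green, pink}.
Row 3, column 6: eliminating its row and column leaves {red, teal, pink}.
Row 4, column 2: eliminating its row and column leaves {red}.
Row 4, column 3: eliminating its row and column leaves {red, blue, teal, pink}.
Row 4, column 4: eliminating its row and column leaves {red, green, teal}.
Row 4, column 5: eliminating its row and column leaves {blue, green, pink}.
Row 4, column 6: eliminating its row and column leaves {red, blue, teal, pink}.
Enumerating the assignments across these blanks that avoid any row or column repeat gives 20 completions.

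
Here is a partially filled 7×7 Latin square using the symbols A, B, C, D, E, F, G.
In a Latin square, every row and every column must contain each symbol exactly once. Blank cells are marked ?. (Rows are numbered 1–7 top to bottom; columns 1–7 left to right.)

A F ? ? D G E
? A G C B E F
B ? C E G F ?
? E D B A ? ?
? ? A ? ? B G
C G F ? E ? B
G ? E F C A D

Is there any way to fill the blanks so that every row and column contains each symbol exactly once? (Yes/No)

Row 1, column 4: row 1 together with column 4 already contain {A, B, C, D, E, F, G} — every symbol — so nothing can go there. The grid has no valid completion.

No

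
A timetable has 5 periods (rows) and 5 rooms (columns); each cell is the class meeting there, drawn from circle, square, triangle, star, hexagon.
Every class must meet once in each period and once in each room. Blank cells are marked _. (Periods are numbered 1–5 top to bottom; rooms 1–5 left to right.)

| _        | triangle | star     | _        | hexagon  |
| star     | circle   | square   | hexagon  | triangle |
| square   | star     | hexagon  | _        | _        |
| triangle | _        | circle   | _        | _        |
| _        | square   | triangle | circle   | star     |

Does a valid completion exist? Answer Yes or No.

No period or room among the givens repeats a symbol, and propagating forced cells runs into no contradiction.
One valid completion exists (for instance, circle triangle star square hexagon / star circle square hexagon triangle / square star hexagon triangle circle / triangle hexagon circle star square / hexagon square triangle circle star).

Yes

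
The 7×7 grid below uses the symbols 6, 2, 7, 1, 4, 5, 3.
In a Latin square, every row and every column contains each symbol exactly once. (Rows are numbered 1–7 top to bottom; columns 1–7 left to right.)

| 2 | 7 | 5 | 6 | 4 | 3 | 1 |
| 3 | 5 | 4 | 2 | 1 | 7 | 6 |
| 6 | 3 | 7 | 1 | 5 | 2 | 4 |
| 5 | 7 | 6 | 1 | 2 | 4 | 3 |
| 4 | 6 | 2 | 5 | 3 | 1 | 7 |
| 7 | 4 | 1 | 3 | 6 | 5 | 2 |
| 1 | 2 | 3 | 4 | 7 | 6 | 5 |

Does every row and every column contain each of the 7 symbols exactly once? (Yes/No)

Every row is a permutation, but column 2 contains 7 twice (at rows 1 and 4).

No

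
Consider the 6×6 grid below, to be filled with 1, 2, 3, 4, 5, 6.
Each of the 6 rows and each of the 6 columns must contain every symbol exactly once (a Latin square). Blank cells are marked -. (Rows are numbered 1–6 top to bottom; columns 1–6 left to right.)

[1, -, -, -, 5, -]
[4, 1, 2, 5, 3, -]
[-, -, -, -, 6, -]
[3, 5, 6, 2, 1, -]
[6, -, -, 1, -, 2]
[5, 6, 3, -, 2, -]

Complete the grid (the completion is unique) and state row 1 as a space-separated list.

1 2 4 6 5 3

Row 1, column 3: row 1 has {1, 5} and column 3 has {2, 3, 6}, leaving only 4.
Row 2, column 6: row 2 has {1, 2, 3, 4, 5} and column 6 has {2}, leaving only 6.
Row 1, column 6: row 1 has {1, 4, 5} and column 6 has {2, 6}, leaving only 3.
Row 1, column 2: row 1 has {1, 3, 4, 5} and column 2 has {1, 5, 6}, leaving only 2.
Row 1, column 4: row 1 has {1, 2, 3, 4, 5} and column 4 has {1, 2, 5}, leaving only 6.
So row 1 reads: 1 2 4 6 5 3.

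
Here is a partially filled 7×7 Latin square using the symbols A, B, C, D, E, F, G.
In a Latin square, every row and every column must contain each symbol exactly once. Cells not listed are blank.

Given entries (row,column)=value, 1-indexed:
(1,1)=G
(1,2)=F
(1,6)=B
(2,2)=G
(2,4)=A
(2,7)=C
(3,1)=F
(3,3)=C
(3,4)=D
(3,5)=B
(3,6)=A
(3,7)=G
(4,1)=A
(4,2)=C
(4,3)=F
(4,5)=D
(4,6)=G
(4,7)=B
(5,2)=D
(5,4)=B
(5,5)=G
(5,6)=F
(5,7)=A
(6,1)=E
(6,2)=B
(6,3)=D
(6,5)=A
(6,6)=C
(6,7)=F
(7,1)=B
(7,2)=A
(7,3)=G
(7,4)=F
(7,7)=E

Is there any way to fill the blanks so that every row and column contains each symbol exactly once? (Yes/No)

Yes

No row or column among the givens repeats a symbol, and propagating forced cells runs into no contradiction.
One valid completion exists (for instance, G F A C E B D / D G B A F E C / F E C D B A G / A C F E D G B / C D E B G F A / E B D G A C F / B A G F C D E).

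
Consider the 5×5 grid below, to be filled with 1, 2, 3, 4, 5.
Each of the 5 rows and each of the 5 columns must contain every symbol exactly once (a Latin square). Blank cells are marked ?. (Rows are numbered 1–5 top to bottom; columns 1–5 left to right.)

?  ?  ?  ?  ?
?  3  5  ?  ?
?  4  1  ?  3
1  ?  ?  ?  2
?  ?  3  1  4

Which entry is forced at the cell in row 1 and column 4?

Row 2, column 5: row 2 has {3, 5} and column 5 has {2, 3, 4}, leaving only 1.
Row 1, column 5: row 1 has {} and column 5 has {1, 2, 3, 4}, leaving only 5.
Row 4, column 2: row 4 has {1, 2} and column 2 has {3, 4}, leaving only 5.
Row 4, column 3: row 4 has {1, 2, 5} and column 3 has {1, 3, 5}, leaving only 4.
Row 1, column 3: row 1 has {5} and column 3 has {1, 3, 4, 5}, leaving only 2.
Row 1, column 2: row 1 has {2, 5} and column 2 has {3, 4, 5}, leaving only 1.
Row 4, column 4: row 4 has {1, 2, 4, 5} and column 4 has {1}, leaving only 3.
Row 1 already has {1, 2, 5} and column 4 already has {1, 3}, so row 1, column 4 must be 4.

4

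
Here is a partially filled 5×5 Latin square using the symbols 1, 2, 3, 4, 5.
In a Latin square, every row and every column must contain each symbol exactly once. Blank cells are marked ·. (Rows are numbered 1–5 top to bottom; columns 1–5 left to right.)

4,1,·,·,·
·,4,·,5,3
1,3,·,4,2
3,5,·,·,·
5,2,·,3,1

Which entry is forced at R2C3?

1

Row 1, column 4: row 1 has {1, 4} and column 4 has {3, 4, 5}, leaving only 2.
Row 1, column 5: row 1 has {1, 2, 4} and column 5 has {1, 2, 3}, leaving only 5.
Row 1, column 3: row 1 has {1, 2, 4, 5} and column 3 has {}, leaving only 3.
Row 2, column 1: row 2 has {3, 4, 5} and column 1 has {1, 3, 4, 5}, leaving only 2.
Row 2 already has {2, 3, 4, 5} and column 3 already has {3}, so row 2, column 3 must be 1.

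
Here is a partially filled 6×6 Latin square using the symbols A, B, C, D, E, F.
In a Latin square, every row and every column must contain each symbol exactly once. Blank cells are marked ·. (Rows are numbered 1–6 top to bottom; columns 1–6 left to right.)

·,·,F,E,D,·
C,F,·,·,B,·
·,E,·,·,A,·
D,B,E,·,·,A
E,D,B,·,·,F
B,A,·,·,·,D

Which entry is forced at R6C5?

Row 1, column 1: row 1 has {D, E, F} and column 1 has {B, C, D, E}, leaving only A.
Row 1, column 2: row 1 has {A, D, E, F} and column 2 has {A, B, D, E, F}, leaving only C.
Row 1, column 6: row 1 has {A, C, D, E, F} and column 6 has {A, D, F}, leaving only B.
Row 2, column 6: row 2 has {B, C, F} and column 6 has {A, B, D, F}, leaving only E.
Row 3, column 1: row 3 has {A, E} and column 1 has {A, B, C, D, E}, leaving only F.
Row 3, column 6: row 3 has {A, E, F} and column 6 has {A, B, D, E, F}, leaving only C.
Row 3, column 3: row 3 has {A, C, E, F} and column 3 has {B, E, F}, leaving only D.
Row 2, column 3: row 2 has {B, C, E, F} and column 3 has {B, D, E, F}, leaving only A.
Row 2, column 4: row 2 has {A, B, C, E, F} and column 4 has {E}, leaving only D.
Row 3, column 4: row 3 has {A, C, D, E, F} and column 4 has {D, E}, leaving only B.
Row 5, column 5: row 5 has {B, D, E, F} and column 5 has {A, B, D}, leaving only C.
Row 4, column 5: row 4 has {A, B, D, E} and column 5 has {A, B, C, D}, leaving only F.
Row 6 already has {A, B, D} and column 5 already has {A, B, C, D, F}, so row 6, column 5 must be E.

E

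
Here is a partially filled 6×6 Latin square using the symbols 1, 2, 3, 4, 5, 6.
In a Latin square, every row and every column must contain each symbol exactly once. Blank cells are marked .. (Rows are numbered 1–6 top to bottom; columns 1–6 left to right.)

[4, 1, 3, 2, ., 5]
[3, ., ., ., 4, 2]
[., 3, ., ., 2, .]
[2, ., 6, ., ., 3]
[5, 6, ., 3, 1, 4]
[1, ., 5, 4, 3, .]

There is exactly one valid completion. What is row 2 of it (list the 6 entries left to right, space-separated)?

3 5 1 6 4 2

Row 2, column 2: row 2 has {2, 3, 4} and column 2 has {1, 3, 6}, leaving only 5.
Row 2, column 3: row 2 has {2, 3, 4, 5} and column 3 has {3, 5, 6}, leaving only 1.
Row 2, column 4: row 2 has {1, 2, 3, 4, 5} and column 4 has {2, 3, 4}, leaving only 6.
So row 2 reads: 3 5 1 6 4 2.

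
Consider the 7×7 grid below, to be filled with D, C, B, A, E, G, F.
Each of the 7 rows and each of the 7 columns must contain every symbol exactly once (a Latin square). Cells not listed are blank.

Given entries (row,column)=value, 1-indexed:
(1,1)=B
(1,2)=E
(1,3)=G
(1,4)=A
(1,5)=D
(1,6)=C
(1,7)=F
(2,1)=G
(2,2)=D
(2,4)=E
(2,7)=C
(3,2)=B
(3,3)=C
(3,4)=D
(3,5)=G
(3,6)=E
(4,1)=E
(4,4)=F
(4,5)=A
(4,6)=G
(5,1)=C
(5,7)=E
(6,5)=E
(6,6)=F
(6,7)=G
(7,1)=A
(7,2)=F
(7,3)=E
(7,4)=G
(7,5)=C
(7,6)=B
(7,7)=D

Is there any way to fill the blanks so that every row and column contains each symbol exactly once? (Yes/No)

No row or column among the givens repeats a symbol, and propagating forced cells runs into no contradiction.
One valid completion exists (for instance, B E G A D C F / G D F E B A C / F B C D G E A / E C D F A G B / C G A B F D E / D A B C E F G / A F E G C B D).

Yes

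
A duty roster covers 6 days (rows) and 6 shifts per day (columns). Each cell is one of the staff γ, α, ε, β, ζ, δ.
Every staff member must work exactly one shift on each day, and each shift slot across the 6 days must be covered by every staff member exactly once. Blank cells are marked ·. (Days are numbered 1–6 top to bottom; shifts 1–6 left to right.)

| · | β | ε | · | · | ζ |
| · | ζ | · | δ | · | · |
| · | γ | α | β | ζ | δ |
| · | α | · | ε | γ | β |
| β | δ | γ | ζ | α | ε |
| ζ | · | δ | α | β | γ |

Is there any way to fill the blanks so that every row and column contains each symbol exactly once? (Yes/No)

Yes

No day or shift among the givens repeats a symbol, and propagating forced cells runs into no contradiction.
One valid completion exists (for instance, α β ε γ δ ζ / γ ζ β δ ε α / ε γ α β ζ δ / δ α ζ ε γ β / β δ γ ζ α ε / ζ ε δ α β γ).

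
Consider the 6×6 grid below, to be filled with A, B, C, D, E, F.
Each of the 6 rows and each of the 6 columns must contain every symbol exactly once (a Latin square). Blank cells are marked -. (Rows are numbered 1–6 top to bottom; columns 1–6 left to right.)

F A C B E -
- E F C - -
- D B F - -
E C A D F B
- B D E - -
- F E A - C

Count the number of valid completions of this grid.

Row 1, column 6: eliminating its row and column leaves {D}.
Row 2, column 1: eliminating its row and column leaves {A, B, D}.
Row 2, column 5: eliminating its row and column leaves {A, B, D}.
Row 2, column 6: eliminating its row and column leaves {A, D}.
Row 3, column 1: eliminating its row and column leaves {A, C}.
Row 3, column 5: eliminating its row and column leaves {A, C}.
Row 3, column 6: eliminating its row and column leaves {A, E}.
Row 5, column 1: eliminating its row and column leaves {A, C}.
Row 5, column 5: eliminating its row and column leaves {A, C}.
Row 5, column 6: eliminating its row and column leaves {A, F}.
Row 6, column 1: eliminating its row and column leaves {B, D}.
Row 6, column 5: eliminating its row and column leaves {B, D}.
Enumerating the assignments across these blanks that avoid any row or column repeat gives 4 completions.

4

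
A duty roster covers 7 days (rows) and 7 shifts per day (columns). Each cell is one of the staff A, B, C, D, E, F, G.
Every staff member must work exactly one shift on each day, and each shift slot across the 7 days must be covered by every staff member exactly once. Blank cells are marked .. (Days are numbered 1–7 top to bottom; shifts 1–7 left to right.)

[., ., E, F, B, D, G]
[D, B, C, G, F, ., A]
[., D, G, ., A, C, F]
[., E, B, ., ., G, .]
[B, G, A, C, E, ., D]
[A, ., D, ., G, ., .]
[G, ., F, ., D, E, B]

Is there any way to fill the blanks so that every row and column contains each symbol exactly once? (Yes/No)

No

Day 2, shift 6: day 2 together with shift 6 already contain {A, B, C, D, E, F, G} — every symbol — so nothing can go there. The grid has no valid completion.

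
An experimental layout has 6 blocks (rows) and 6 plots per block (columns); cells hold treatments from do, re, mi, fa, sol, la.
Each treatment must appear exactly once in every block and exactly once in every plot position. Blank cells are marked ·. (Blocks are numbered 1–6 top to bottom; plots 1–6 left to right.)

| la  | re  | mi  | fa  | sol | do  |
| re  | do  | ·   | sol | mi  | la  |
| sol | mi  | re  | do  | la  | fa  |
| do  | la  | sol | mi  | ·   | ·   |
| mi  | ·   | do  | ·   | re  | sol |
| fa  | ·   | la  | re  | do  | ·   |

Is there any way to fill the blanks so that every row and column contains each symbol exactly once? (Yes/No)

Yes

No block or plot among the givens repeats a symbol, and propagating forced cells runs into no contradiction.
One valid completion exists (for instance, la re mi fa sol do / re do fa sol mi la / sol mi re do la fa / do la sol mi fa re / mi fa do la re sol / fa sol la re do mi).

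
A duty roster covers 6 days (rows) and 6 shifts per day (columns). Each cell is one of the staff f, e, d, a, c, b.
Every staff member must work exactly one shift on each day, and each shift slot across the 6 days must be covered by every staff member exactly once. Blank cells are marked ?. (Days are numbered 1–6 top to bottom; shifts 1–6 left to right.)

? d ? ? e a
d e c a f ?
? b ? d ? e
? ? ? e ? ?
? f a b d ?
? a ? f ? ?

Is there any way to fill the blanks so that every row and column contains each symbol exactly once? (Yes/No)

No day or shift among the givens repeats a symbol, and propagating forced cells runs into no contradiction.
One valid completion exists (for instance, f d b c e a / d e c a f b / c b f d a e / a c d e b f / e f a b d c / b a e f c d).

Yes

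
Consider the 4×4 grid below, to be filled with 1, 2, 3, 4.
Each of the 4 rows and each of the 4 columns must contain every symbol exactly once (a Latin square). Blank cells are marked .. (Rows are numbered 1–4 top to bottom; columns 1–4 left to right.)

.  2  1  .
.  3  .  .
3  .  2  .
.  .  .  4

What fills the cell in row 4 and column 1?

2

Row 1, column 1: row 1 has {1, 2} and column 1 has {3}, leaving only 4.
Row 1, column 4: row 1 has {1, 2, 4} and column 4 has {4}, leaving only 3.
Row 2, column 3: row 2 has {3} and column 3 has {1, 2}, leaving only 4.
Row 3, column 4: row 3 has {2, 3} and column 4 has {3, 4}, leaving only 1.
Row 2, column 4: row 2 has {3, 4} and column 4 has {1, 3, 4}, leaving only 2.
Row 2, column 1: row 2 has {2, 3, 4} and column 1 has {3, 4}, leaving only 1.
Row 4 already has {4} and column 1 already has {1, 3, 4}, so row 4, column 1 must be 2.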